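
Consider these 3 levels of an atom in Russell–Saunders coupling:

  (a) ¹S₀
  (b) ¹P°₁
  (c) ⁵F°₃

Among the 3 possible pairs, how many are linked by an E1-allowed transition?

1

(a)–(b): allowed.
(a)–(c): forbidden (ΔS, ΔL, ΔJ).
(b)–(c): forbidden (parity, ΔS, ΔL, ΔJ).
Allowed pairs: 1 of 3.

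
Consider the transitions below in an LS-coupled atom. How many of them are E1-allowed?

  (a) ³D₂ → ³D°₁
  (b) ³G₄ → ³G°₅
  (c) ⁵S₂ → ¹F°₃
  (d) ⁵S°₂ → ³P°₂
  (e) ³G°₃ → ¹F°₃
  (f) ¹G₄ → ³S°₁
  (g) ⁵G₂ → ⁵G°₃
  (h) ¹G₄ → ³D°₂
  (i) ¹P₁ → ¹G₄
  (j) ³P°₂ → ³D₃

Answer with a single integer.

4

(a) allowed
(b) allowed
(c) forbidden (ΔS, ΔL fail)
(d) forbidden (parity, ΔS fail)
(e) forbidden (parity, ΔS fail)
(f) forbidden (ΔS, ΔL, ΔJ fail)
(g) allowed
(h) forbidden (ΔS, ΔL, ΔJ fail)
(i) forbidden (parity, ΔL, ΔJ fail)
(j) allowed
Total allowed: 4 of 10.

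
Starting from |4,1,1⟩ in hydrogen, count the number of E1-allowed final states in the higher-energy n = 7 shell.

4

E1 requires Δl = ±1, so l_f ∈ {0, 2}; with 0 ≤ l_f ≤ n_f−1 = 6, the allowed l_f values are {0, 2}.
For l_f = 0: m_f ∈ {m_i−1, m_i, m_i+1} ∩ [−0, 0] = {0} → 1 state.
For l_f = 2: m_f ∈ {m_i−1, m_i, m_i+1} ∩ [−2, 2] = {0, 1, 2} → 3 states.
Total: 4.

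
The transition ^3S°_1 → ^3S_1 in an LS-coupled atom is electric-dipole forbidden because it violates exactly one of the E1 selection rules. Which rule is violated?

Initial level: S=1, L=0, J=1, parity odd. Final level: S=1, L=0, J=1, parity even.
Parity must change: odd → even — ok.
ΔS = 0: S: 1 → 1 — ok.
ΔL = 0, ±1 (not L=0↔0): L: 0 → 0, ΔL = +0 — fails.
ΔJ = 0, ±1 (not J=0↔0): J: 1 → 1, ΔJ = +0 — ok.

the L=0 ↔ L=0 exclusion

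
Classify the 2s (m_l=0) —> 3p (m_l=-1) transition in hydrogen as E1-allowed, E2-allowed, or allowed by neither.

Δl = 1 − 0 = +1; l_i + l_f = 1.
Δm_l = -1.
E1 (Δl = ±1, |Δm_l| ≤ 1): satisfied.
E2 (Δl = 0,±2, l_i+l_f ≥ 2, |Δm_l| ≤ 2): not satisfied.

E1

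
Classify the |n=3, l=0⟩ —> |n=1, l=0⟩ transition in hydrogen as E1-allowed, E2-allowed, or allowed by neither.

neither

Δl = 0 − 0 = +0; l_i + l_f = 0.
E1 (Δl = ±1): not satisfied.
E2 (Δl = 0,±2, l_i+l_f ≥ 2): not satisfied.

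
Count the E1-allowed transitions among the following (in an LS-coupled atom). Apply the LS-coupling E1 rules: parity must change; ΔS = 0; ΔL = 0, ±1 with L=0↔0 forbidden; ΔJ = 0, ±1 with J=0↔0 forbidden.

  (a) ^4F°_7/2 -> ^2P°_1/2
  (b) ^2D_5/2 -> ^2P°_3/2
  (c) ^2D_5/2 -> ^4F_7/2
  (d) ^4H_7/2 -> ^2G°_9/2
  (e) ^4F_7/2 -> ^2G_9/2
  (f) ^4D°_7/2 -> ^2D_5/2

1

(a) forbidden (parity, ΔS, ΔL, ΔJ fail)
(b) allowed
(c) forbidden (parity, ΔS fail)
(d) forbidden (ΔS fails)
(e) forbidden (parity, ΔS fail)
(f) forbidden (ΔS fails)
Total allowed: 1 of 6.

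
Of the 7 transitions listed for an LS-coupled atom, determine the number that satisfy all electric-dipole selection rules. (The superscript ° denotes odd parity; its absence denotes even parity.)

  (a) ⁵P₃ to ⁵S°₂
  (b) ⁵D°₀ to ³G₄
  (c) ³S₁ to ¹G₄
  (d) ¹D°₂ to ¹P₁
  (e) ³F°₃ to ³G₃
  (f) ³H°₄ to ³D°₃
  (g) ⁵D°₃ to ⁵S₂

(a) allowed
(b) forbidden (ΔS, ΔL, ΔJ fail)
(c) forbidden (parity, ΔS, ΔL, ΔJ fail)
(d) allowed
(e) allowed
(f) forbidden (parity, ΔL fail)
(g) forbidden (ΔL fails)
Total allowed: 3 of 7.

3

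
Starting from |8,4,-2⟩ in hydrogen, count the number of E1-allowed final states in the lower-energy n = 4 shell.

3

E1 requires Δl = ±1, so l_f ∈ {3, 5}; with 0 ≤ l_f ≤ n_f−1 = 3, the allowed l_f values are {3}.
For l_f = 3: m_f ∈ {m_i−1, m_i, m_i+1} ∩ [−3, 3] = {-3, -2, -1} → 3 states.
Total: 3.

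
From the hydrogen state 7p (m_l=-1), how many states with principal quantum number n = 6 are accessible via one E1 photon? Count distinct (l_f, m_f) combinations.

4

E1 requires Δl = ±1, so l_f ∈ {0, 2}; with 0 ≤ l_f ≤ n_f−1 = 5, the allowed l_f values are {0, 2}.
For l_f = 0: m_f ∈ {m_i−1, m_i, m_i+1} ∩ [−0, 0] = {0} → 1 state.
For l_f = 2: m_f ∈ {m_i−1, m_i, m_i+1} ∩ [−2, 2] = {-2, -1, 0} → 3 states.
Total: 4.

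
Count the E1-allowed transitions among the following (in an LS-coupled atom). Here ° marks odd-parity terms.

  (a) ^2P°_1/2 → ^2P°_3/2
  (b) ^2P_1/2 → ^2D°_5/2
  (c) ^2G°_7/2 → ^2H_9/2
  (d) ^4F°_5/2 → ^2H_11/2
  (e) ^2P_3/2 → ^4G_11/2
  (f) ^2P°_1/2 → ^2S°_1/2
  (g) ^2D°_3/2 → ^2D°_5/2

(a) forbidden (parity fails)
(b) forbidden (ΔJ fails)
(c) allowed
(d) forbidden (ΔS, ΔL, ΔJ fail)
(e) forbidden (parity, ΔS, ΔL, ΔJ fail)
(f) forbidden (parity fails)
(g) forbidden (parity fails)
Total allowed: 1 of 7.

1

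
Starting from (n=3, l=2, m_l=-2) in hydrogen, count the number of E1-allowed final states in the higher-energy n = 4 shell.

4

E1 requires Δl = ±1, so l_f ∈ {1, 3}; with 0 ≤ l_f ≤ n_f−1 = 3, the allowed l_f values are {1, 3}.
For l_f = 1: m_f ∈ {m_i−1, m_i, m_i+1} ∩ [−1, 1] = {-1} → 1 state.
For l_f = 3: m_f ∈ {m_i−1, m_i, m_i+1} ∩ [−3, 3] = {-3, -2, -1} → 3 states.
Total: 4.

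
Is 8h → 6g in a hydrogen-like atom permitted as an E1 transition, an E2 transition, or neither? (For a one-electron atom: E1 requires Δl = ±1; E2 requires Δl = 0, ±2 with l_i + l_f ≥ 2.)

E1

Δl = 4 − 5 = -1; l_i + l_f = 9.
E1 (Δl = ±1): satisfied.
E2 (Δl = 0,±2, l_i+l_f ≥ 2): not satisfied.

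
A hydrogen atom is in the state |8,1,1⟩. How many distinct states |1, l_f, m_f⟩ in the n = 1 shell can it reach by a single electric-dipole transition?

E1 requires Δl = ±1, so l_f ∈ {0, 2}; with 0 ≤ l_f ≤ n_f−1 = 0, the allowed l_f values are {0}.
For l_f = 0: m_f ∈ {m_i−1, m_i, m_i+1} ∩ [−0, 0] = {0} → 1 state.
Total: 1.

1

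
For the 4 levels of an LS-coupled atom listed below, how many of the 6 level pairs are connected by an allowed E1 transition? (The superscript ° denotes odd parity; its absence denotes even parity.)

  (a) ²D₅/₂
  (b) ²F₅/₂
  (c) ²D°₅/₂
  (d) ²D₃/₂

3

(a)–(b): forbidden (parity).
(a)–(c): allowed.
(a)–(d): forbidden (parity).
(b)–(c): allowed.
(b)–(d): forbidden (parity).
(c)–(d): allowed.
Allowed pairs: 3 of 6.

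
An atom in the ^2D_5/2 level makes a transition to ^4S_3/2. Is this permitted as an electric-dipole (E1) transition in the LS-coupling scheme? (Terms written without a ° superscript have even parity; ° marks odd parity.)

Initial level: S=1/2, L=2, J=5/2, parity even. Final level: S=3/2, L=0, J=3/2, parity even.
Parity must change: even → even — fails.
ΔS = 0: S: 1/2 → 3/2 — fails.
ΔL = 0, ±1 (not L=0↔0): L: 2 → 0, ΔL = -2 — fails.
ΔJ = 0, ±1 (not J=0↔0): J: 5/2 → 3/2, ΔJ = -1 — ok.
Rule(s) violated: parity, ΔS, ΔL.

forbidden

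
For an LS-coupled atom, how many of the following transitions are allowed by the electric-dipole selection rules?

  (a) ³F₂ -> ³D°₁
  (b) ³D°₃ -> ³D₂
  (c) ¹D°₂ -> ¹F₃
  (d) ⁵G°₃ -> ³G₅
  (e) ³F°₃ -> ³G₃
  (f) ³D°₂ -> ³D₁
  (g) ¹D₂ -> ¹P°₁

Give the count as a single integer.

(a) allowed
(b) allowed
(c) allowed
(d) forbidden (ΔS, ΔJ fail)
(e) allowed
(f) allowed
(g) allowed
Total allowed: 6 of 7.

6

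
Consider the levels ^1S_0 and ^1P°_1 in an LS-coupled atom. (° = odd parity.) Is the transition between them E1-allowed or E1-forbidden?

Parity must change: even → odd — ✓.
ΔS = 0: S: 0 → 0 — ✓.
ΔL = 0, ±1 (not L=0↔0): L: 0 → 1, ΔL = +1 — ✓.
ΔJ = 0, ±1 (not J=0↔0): J: 0 → 1, ΔJ = +1 — ✓.
All four E1 rules are satisfied.

allowed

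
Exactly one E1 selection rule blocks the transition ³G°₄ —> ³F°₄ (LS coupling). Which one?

parity

Reading off the term symbols: S 1→1, L 4→3, J 4→4, parity odd→odd.
ΔJ = 0, ±1 (not J=0↔0): J: 4 → 4, ΔJ = +0 — passes.
ΔL = 0, ±1 (not L=0↔0): L: 4 → 3, ΔL = -1 — passes.
Parity must change: odd → odd — fails.
ΔS = 0: S: 1 → 1 — passes.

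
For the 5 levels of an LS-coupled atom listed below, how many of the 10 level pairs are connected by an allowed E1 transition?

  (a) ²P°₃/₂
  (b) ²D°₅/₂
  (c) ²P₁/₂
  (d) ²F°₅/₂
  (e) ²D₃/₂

(a)–(b): forbidden (parity).
(a)–(c): allowed.
(a)–(d): forbidden (parity, ΔL).
(a)–(e): allowed.
(b)–(c): forbidden (ΔJ).
(b)–(d): forbidden (parity).
(b)–(e): allowed.
(c)–(d): forbidden (ΔL, ΔJ).
(c)–(e): forbidden (parity).
(d)–(e): allowed.
Allowed pairs: 4 of 10.

4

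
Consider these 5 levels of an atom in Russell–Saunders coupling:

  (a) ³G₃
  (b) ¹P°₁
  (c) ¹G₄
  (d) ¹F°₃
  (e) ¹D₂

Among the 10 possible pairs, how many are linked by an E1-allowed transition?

(a)–(b): forbidden (ΔS, ΔL, ΔJ).
(a)–(c): forbidden (parity, ΔS).
(a)–(d): forbidden (ΔS).
(a)–(e): forbidden (parity, ΔS, ΔL).
(b)–(c): forbidden (ΔL, ΔJ).
(b)–(d): forbidden (parity, ΔL, ΔJ).
(b)–(e): allowed.
(c)–(d): allowed.
(c)–(e): forbidden (parity, ΔL, ΔJ).
(d)–(e): allowed.
Allowed pairs: 3 of 10.

3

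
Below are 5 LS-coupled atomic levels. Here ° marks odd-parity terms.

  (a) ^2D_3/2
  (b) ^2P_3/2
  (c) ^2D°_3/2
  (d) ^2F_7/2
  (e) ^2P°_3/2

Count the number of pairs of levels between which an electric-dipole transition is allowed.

4

(a)–(b): forbidden (parity).
(a)–(c): allowed.
(a)–(d): forbidden (parity, ΔJ).
(a)–(e): allowed.
(b)–(c): allowed.
(b)–(d): forbidden (parity, ΔL, ΔJ).
(b)–(e): allowed.
(c)–(d): forbidden (ΔJ).
(c)–(e): forbidden (parity).
(d)–(e): forbidden (ΔL, ΔJ).
Allowed pairs: 4 of 10.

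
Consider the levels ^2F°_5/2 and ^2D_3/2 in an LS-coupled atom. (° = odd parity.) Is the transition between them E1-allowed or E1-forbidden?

Initial level: S=1/2, L=3, J=5/2, parity odd. Final level: S=1/2, L=2, J=3/2, parity even.
ΔJ = 0, ±1 (not J=0↔0): J: 5/2 → 3/2, ΔJ = -1 — ok.
ΔL = 0, ±1 (not L=0↔0): L: 3 → 2, ΔL = -1 — ok.
Parity must change: odd → even — ok.
ΔS = 0: S: 1/2 → 1/2 — ok.
All four E1 rules are satisfied.

allowed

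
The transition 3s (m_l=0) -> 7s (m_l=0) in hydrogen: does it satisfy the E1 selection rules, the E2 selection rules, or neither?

Δl = 0 − 0 = +0; l_i + l_f = 0.
Δm_l = +0.
E1 (Δl = ±1, |Δm_l| ≤ 1): not satisfied.
E2 (Δl = 0,±2, l_i+l_f ≥ 2, |Δm_l| ≤ 2): not satisfied.

neither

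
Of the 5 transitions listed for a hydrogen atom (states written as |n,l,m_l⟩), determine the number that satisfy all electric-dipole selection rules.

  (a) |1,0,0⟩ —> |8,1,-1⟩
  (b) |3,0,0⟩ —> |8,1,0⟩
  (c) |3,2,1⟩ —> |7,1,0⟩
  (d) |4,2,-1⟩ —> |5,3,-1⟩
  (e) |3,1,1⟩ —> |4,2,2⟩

5

(a) allowed
(b) allowed
(c) allowed
(d) allowed
(e) allowed
Total allowed: 5 of 5.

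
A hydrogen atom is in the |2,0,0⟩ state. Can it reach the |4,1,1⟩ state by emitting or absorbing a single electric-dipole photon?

Initial l = 0, final l = 1, so Δl = +1. E1 requires Δl = ±1: ok.
m_l: 0 → 1 (Δm_l = +1). |Δm_l| ≤ 1 ok.
All E1 selection rules are satisfied.

allowed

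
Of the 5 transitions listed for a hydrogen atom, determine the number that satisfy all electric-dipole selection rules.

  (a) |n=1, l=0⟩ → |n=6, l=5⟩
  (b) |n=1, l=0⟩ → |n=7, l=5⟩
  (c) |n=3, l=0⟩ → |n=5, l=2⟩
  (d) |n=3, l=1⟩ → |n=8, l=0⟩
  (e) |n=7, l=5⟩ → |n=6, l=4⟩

2

(a) forbidden — Δl = +5 (E1 requires Δl = ±1)
(b) forbidden — Δl = +5 (E1 requires Δl = ±1)
(c) forbidden — Δl = +2 (E1 requires Δl = ±1)
(d) allowed
(e) allowed
Total allowed: 2 of 5.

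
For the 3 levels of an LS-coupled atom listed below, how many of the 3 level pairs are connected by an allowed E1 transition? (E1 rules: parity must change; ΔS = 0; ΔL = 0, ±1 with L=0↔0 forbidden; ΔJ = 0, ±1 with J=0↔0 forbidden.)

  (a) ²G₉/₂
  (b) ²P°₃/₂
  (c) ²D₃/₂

(a)–(b): forbidden (ΔL, ΔJ).
(a)–(c): forbidden (parity, ΔL, ΔJ).
(b)–(c): allowed.
Allowed pairs: 1 of 3.

1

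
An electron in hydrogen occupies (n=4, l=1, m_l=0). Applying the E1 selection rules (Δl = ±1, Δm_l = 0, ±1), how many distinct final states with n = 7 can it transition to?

4

E1 requires Δl = ±1, so l_f ∈ {0, 2}; with 0 ≤ l_f ≤ n_f−1 = 6, the allowed l_f values are {0, 2}.
For l_f = 0: m_f ∈ {m_i−1, m_i, m_i+1} ∩ [−0, 0] = {0} → 1 state.
For l_f = 2: m_f ∈ {m_i−1, m_i, m_i+1} ∩ [−2, 2] = {-1, 0, 1} → 3 states.
Total: 4.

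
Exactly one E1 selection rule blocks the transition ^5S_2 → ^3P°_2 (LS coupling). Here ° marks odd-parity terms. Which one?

the ΔS = 0 rule

Parity must change: even → odd — ok.
ΔS = 0: S: 2 → 1 — fails.
ΔL = 0, ±1 (not L=0↔0): L: 0 → 1, ΔL = +1 — ok.
ΔJ = 0, ±1 (not J=0↔0): J: 2 → 2, ΔJ = +0 — ok.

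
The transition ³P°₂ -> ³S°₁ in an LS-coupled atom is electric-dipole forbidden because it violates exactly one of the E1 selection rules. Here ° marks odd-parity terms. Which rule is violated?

Parity must change: odd → odd — ✗.
ΔS = 0: S: 1 → 1 — ✓.
ΔL = 0, ±1 (not L=0↔0): L: 1 → 0, ΔL = -1 — ✓.
ΔJ = 0, ±1 (not J=0↔0): J: 2 → 1, ΔJ = -1 — ✓.

parity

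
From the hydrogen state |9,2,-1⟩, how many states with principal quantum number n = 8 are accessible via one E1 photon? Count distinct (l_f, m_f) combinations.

5

E1 requires Δl = ±1, so l_f ∈ {1, 3}; with 0 ≤ l_f ≤ n_f−1 = 7, the allowed l_f values are {1, 3}.
For l_f = 1: m_f ∈ {m_i−1, m_i, m_i+1} ∩ [−1, 1] = {-1, 0} → 2 states.
For l_f = 3: m_f ∈ {m_i−1, m_i, m_i+1} ∩ [−3, 3] = {-2, -1, 0} → 3 states.
Total: 5.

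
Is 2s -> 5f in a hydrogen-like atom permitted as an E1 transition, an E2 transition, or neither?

Δl = 3 − 0 = +3; l_i + l_f = 3.
E1 (Δl = ±1): not satisfied.
E2 (Δl = 0,±2, l_i+l_f ≥ 2): not satisfied.

neither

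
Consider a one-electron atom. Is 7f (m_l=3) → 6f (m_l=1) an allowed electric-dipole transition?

l: 3 → 3 (Δl = +0). Δl = ±1 fails.
Δm_l = 1 − (3) = -2. E1 requires Δm_l = 0, ±1: fails.
The transition is electric-dipole forbidden.

forbidden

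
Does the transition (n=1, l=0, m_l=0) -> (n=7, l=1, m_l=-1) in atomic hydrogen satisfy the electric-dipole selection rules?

l: 0 → 1 (Δl = +1). Δl = ±1 passes.
m_l: 0 → -1 (Δm_l = -1). |Δm_l| ≤ 1 passes.
All E1 selection rules are satisfied.

allowed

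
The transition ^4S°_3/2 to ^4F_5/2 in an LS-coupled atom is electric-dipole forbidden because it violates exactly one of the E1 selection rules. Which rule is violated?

Reading off the term symbols: S 3/2→3/2, L 0→3, J 3/2→5/2, parity odd→even.
Parity must change: odd → even — ok.
ΔS = 0: S: 3/2 → 3/2 — ok.
ΔL = 0, ±1 (not L=0↔0): L: 0 → 3, ΔL = +3 — fails.
ΔJ = 0, ±1 (not J=0↔0): J: 3/2 → 5/2, ΔJ = +1 — ok.

the ΔL = 0, ±1 rule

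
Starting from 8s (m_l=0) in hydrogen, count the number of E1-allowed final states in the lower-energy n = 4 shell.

E1 requires Δl = ±1, so l_f ∈ {-1, 1}; with 0 ≤ l_f ≤ n_f−1 = 3, the allowed l_f values are {1}.
For l_f = 1: m_f ∈ {m_i−1, m_i, m_i+1} ∩ [−1, 1] = {-1, 0, 1} → 3 states.
Total: 3.

3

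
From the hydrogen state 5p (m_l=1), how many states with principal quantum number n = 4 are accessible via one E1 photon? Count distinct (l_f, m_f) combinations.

4

E1 requires Δl = ±1, so l_f ∈ {0, 2}; with 0 ≤ l_f ≤ n_f−1 = 3, the allowed l_f values are {0, 2}.
For l_f = 0: m_f ∈ {m_i−1, m_i, m_i+1} ∩ [−0, 0] = {0} → 1 state.
For l_f = 2: m_f ∈ {m_i−1, m_i, m_i+1} ∩ [−2, 2] = {0, 1, 2} → 3 states.
Total: 4.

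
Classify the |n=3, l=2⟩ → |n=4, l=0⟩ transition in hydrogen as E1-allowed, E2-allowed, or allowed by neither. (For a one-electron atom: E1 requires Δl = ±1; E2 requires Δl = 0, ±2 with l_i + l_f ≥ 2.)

Δl = 0 − 2 = -2; l_i + l_f = 2.
E1 (Δl = ±1): not satisfied.
E2 (Δl = 0,±2, l_i+l_f ≥ 2): satisfied.

E2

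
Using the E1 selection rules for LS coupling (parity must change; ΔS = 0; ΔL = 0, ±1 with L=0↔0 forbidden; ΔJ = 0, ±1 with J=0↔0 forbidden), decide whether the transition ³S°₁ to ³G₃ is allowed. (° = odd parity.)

forbidden

Reading off the term symbols: S 1→1, L 0→4, J 1→3, parity odd→even.
ΔS = 0: S: 1 → 1 — satisfied.
ΔL = 0, ±1 (not L=0↔0): L: 0 → 4, ΔL = +4 — violated.
Parity must change: odd → even — satisfied.
ΔJ = 0, ±1 (not J=0↔0): J: 1 → 3, ΔJ = +2 — violated.
Rule(s) violated: ΔL, ΔJ.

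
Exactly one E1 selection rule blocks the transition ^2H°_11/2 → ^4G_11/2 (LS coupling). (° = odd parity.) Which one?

Reading off the term symbols: S 1/2→3/2, L 5→4, J 11/2→11/2, parity odd→even.
Parity must change: odd → even — ✓.
ΔS = 0: S: 1/2 → 3/2 — ✗.
ΔL = 0, ±1 (not L=0↔0): L: 5 → 4, ΔL = -1 — ✓.
ΔJ = 0, ±1 (not J=0↔0): J: 11/2 → 11/2, ΔJ = +0 — ✓.

the ΔS = 0 rule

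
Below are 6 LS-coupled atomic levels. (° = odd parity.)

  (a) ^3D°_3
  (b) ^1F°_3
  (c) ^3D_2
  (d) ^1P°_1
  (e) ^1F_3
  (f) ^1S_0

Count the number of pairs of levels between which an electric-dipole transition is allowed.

3

(a)–(b): forbidden (parity, ΔS).
(a)–(c): allowed.
(a)–(d): forbidden (parity, ΔS, ΔJ).
(a)–(e): forbidden (ΔS).
(a)–(f): forbidden (ΔS, ΔL, ΔJ).
(b)–(c): forbidden (ΔS).
(b)–(d): forbidden (parity, ΔL, ΔJ).
(b)–(e): allowed.
(b)–(f): forbidden (ΔL, ΔJ).
(c)–(d): forbidden (ΔS).
(c)–(e): forbidden (parity, ΔS).
(c)–(f): forbidden (parity, ΔS, ΔL, ΔJ).
(d)–(e): forbidden (ΔL, ΔJ).
(d)–(f): allowed.
(e)–(f): forbidden (parity, ΔL, ΔJ).
Allowed pairs: 3 of 15.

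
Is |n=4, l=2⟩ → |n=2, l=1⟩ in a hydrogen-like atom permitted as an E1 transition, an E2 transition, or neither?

E1

Δl = 1 − 2 = -1; l_i + l_f = 3.
E1 (Δl = ±1): satisfied.
E2 (Δl = 0,±2, l_i+l_f ≥ 2): not satisfied.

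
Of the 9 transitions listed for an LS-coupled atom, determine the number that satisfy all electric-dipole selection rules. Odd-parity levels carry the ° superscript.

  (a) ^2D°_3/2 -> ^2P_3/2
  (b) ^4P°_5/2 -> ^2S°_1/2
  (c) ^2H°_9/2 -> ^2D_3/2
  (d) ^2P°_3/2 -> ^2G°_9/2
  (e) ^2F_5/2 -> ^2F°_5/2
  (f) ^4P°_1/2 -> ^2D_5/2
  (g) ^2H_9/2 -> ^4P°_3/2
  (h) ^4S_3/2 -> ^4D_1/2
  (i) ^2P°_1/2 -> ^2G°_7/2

2

(a) allowed
(b) forbidden (parity, ΔS, ΔJ fail)
(c) forbidden (ΔL, ΔJ fail)
(d) forbidden (parity, ΔL, ΔJ fail)
(e) allowed
(f) forbidden (ΔS, ΔJ fail)
(g) forbidden (ΔS, ΔL, ΔJ fail)
(h) forbidden (parity, ΔL fail)
(i) forbidden (parity, ΔL, ΔJ fail)
Total allowed: 2 of 9.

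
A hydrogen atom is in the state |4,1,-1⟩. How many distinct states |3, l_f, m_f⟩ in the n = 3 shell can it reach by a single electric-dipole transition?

4

E1 requires Δl = ±1, so l_f ∈ {0, 2}; with 0 ≤ l_f ≤ n_f−1 = 2, the allowed l_f values are {0, 2}.
For l_f = 0: m_f ∈ {m_i−1, m_i, m_i+1} ∩ [−0, 0] = {0} → 1 state.
For l_f = 2: m_f ∈ {m_i−1, m_i, m_i+1} ∩ [−2, 2] = {-2, -1, 0} → 3 states.
Total: 4.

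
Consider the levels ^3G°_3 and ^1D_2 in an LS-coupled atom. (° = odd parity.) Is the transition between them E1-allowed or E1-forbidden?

forbidden

Parity must change: odd → even — satisfied.
ΔJ = 0, ±1 (not J=0↔0): J: 3 → 2, ΔJ = -1 — satisfied.
ΔL = 0, ±1 (not L=0↔0): L: 4 → 2, ΔL = -2 — violated.
ΔS = 0: S: 1 → 0 — violated.
Rule(s) violated: ΔS, ΔL.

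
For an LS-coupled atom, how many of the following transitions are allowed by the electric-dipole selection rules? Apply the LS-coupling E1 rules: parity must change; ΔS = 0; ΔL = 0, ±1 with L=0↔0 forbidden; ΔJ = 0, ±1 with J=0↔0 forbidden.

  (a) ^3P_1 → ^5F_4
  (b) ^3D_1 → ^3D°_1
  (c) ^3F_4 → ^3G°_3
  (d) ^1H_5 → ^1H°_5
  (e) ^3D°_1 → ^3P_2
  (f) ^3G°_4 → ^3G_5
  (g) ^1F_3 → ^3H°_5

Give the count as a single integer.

5

(a) forbidden (parity, ΔS, ΔL, ΔJ fail)
(b) allowed
(c) allowed
(d) allowed
(e) allowed
(f) allowed
(g) forbidden (ΔS, ΔL, ΔJ fail)
Total allowed: 5 of 7.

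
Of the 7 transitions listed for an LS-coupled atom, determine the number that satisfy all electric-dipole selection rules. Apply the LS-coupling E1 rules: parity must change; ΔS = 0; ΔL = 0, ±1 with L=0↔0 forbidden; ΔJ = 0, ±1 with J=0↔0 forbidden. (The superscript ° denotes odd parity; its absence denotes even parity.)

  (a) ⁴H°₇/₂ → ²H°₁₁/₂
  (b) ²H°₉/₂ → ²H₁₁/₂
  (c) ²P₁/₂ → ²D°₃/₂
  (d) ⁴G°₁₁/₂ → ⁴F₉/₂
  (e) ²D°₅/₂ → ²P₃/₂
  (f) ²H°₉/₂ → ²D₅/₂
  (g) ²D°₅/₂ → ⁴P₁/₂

4

(a) forbidden (parity, ΔS, ΔJ fail)
(b) allowed
(c) allowed
(d) allowed
(e) allowed
(f) forbidden (ΔL, ΔJ fail)
(g) forbidden (ΔS, ΔJ fail)
Total allowed: 4 of 7.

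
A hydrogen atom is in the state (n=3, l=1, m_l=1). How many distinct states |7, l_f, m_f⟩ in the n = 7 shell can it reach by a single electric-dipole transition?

E1 requires Δl = ±1, so l_f ∈ {0, 2}; with 0 ≤ l_f ≤ n_f−1 = 6, the allowed l_f values are {0, 2}.
For l_f = 0: m_f ∈ {m_i−1, m_i, m_i+1} ∩ [−0, 0] = {0} → 1 state.
For l_f = 2: m_f ∈ {m_i−1, m_i, m_i+1} ∩ [−2, 2] = {0, 1, 2} → 3 states.
Total: 4.

4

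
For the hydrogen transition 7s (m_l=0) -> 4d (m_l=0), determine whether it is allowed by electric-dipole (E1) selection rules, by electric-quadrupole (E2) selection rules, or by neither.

E2

Δl = 2 − 0 = +2; l_i + l_f = 2.
Δm_l = +0.
E1 (Δl = ±1, |Δm_l| ≤ 1): not satisfied.
E2 (Δl = 0,±2, l_i+l_f ≥ 2, |Δm_l| ≤ 2): satisfied.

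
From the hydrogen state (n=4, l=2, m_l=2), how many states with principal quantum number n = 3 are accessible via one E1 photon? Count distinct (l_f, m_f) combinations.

E1 requires Δl = ±1, so l_f ∈ {1, 3}; with 0 ≤ l_f ≤ n_f−1 = 2, the allowed l_f values are {1}.
For l_f = 1: m_f ∈ {m_i−1, m_i, m_i+1} ∩ [−1, 1] = {1} → 1 state.
Total: 1.

1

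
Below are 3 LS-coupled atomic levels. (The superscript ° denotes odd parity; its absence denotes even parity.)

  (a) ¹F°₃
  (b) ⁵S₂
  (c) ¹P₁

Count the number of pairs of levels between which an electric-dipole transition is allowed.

0

(a)–(b): forbidden (ΔS, ΔL).
(a)–(c): forbidden (ΔL, ΔJ).
(b)–(c): forbidden (parity, ΔS).
Allowed pairs: 0 of 3.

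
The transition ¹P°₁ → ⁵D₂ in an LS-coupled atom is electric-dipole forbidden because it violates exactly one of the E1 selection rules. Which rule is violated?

Initial level: S=0, L=1, J=1, parity odd. Final level: S=2, L=2, J=2, parity even.
Parity must change: odd → even — ok.
ΔJ = 0, ±1 (not J=0↔0): J: 1 → 2, ΔJ = +1 — ok.
ΔS = 0: S: 0 → 2 — fails.
ΔL = 0, ±1 (not L=0↔0): L: 1 → 2, ΔL = +1 — ok.

the ΔS = 0 rule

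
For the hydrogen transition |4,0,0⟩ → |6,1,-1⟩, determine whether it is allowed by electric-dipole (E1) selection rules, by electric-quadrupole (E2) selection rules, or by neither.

Δl = 1 − 0 = +1; l_i + l_f = 1.
Δm_l = -1.
E1 (Δl = ±1, |Δm_l| ≤ 1): satisfied.
E2 (Δl = 0,±2, l_i+l_f ≥ 2, |Δm_l| ≤ 2): not satisfied.

E1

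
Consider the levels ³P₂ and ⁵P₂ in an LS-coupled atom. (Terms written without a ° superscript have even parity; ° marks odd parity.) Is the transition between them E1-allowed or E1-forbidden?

forbidden

Initial level: S=1, L=1, J=2, parity even. Final level: S=2, L=1, J=2, parity even.
Parity must change: even → even — ✗.
ΔS = 0: S: 1 → 2 — ✗.
ΔL = 0, ±1 (not L=0↔0): L: 1 → 1, ΔL = +0 — ✓.
ΔJ = 0, ±1 (not J=0↔0): J: 2 → 2, ΔJ = +0 — ✓.
Rule(s) violated: parity, ΔS.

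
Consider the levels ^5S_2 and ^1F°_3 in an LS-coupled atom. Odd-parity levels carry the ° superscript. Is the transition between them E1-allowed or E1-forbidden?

Initial level: S=2, L=0, J=2, parity even. Final level: S=0, L=3, J=3, parity odd.
Parity must change: even → odd — passes.
ΔS = 0: S: 2 → 0 — fails.
ΔL = 0, ±1 (not L=0↔0): L: 0 → 3, ΔL = +3 — fails.
ΔJ = 0, ±1 (not J=0↔0): J: 2 → 3, ΔJ = +1 — passes.
Rule(s) violated: ΔS, ΔL.

forbidden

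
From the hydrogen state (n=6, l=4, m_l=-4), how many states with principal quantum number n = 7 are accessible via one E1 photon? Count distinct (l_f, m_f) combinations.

E1 requires Δl = ±1, so l_f ∈ {3, 5}; with 0 ≤ l_f ≤ n_f−1 = 6, the allowed l_f values are {3, 5}.
For l_f = 3: m_f ∈ {m_i−1, m_i, m_i+1} ∩ [−3, 3] = {-3} → 1 state.
For l_f = 5: m_f ∈ {m_i−1, m_i, m_i+1} ∩ [−5, 5] = {-5, -4, -3} → 3 states.
Total: 4.

4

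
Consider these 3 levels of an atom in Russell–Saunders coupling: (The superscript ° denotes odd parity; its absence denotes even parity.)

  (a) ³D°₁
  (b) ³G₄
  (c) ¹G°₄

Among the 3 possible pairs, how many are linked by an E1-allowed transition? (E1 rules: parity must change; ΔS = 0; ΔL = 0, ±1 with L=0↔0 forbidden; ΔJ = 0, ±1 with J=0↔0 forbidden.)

(a)–(b): forbidden (ΔL, ΔJ).
(a)–(c): forbidden (parity, ΔS, ΔL, ΔJ).
(b)–(c): forbidden (ΔS).
Allowed pairs: 0 of 3.

0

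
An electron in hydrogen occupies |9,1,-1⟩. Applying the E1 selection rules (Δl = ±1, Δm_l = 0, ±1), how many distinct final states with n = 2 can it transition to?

E1 requires Δl = ±1, so l_f ∈ {0, 2}; with 0 ≤ l_f ≤ n_f−1 = 1, the allowed l_f values are {0}.
For l_f = 0: m_f ∈ {m_i−1, m_i, m_i+1} ∩ [−0, 0] = {0} → 1 state.
Total: 1.

1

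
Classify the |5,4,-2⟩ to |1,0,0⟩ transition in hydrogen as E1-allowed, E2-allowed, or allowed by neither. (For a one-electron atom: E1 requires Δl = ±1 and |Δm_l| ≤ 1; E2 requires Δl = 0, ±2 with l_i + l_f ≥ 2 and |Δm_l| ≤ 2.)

Δl = 0 − 4 = -4; l_i + l_f = 4.
Δm_l = +2.
E1 (Δl = ±1, |Δm_l| ≤ 1): not satisfied.
E2 (Δl = 0,±2, l_i+l_f ≥ 2, |Δm_l| ≤ 2): not satisfied.

neither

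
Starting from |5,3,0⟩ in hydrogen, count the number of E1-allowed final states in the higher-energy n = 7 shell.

E1 requires Δl = ±1, so l_f ∈ {2, 4}; with 0 ≤ l_f ≤ n_f−1 = 6, the allowed l_f values are {2, 4}.
For l_f = 2: m_f ∈ {m_i−1, m_i, m_i+1} ∩ [−2, 2] = {-1, 0, 1} → 3 states.
For l_f = 4: m_f ∈ {m_i−1, m_i, m_i+1} ∩ [−4, 4] = {-1, 0, 1} → 3 states.
Total: 6.

6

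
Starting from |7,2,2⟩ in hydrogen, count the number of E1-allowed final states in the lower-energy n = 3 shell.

1

E1 requires Δl = ±1, so l_f ∈ {1, 3}; with 0 ≤ l_f ≤ n_f−1 = 2, the allowed l_f values are {1}.
For l_f = 1: m_f ∈ {m_i−1, m_i, m_i+1} ∩ [−1, 1] = {1} → 1 state.
Total: 1.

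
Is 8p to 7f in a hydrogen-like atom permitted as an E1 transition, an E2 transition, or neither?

Δl = 3 − 1 = +2; l_i + l_f = 4.
E1 (Δl = ±1): not satisfied.
E2 (Δl = 0,±2, l_i+l_f ≥ 2): satisfied.

E2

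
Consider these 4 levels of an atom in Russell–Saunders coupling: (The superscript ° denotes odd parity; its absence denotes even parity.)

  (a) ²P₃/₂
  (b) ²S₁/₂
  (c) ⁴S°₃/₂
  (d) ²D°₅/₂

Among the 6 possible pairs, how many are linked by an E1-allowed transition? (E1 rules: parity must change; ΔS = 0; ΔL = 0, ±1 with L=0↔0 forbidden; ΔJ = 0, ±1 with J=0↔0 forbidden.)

1

(a)–(b): forbidden (parity).
(a)–(c): forbidden (ΔS).
(a)–(d): allowed.
(b)–(c): forbidden (ΔS, ΔL).
(b)–(d): forbidden (ΔL, ΔJ).
(c)–(d): forbidden (parity, ΔS, ΔL).
Allowed pairs: 1 of 6.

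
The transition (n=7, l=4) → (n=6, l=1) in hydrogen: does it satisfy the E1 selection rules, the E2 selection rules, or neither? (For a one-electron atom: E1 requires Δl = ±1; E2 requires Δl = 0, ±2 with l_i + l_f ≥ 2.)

neither

Δl = 1 − 4 = -3; l_i + l_f = 5.
E1 (Δl = ±1): not satisfied.
E2 (Δl = 0,±2, l_i+l_f ≥ 2): not satisfied.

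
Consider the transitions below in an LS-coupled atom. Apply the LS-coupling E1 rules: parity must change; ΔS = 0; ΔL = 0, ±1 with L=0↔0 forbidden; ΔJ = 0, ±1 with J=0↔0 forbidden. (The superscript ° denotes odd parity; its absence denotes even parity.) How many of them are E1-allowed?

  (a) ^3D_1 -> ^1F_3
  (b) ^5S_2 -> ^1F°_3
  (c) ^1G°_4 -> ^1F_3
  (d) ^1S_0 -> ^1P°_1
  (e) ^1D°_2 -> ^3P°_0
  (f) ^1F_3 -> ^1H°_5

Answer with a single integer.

(a) forbidden (parity, ΔS, ΔJ fail)
(b) forbidden (ΔS, ΔL fail)
(c) allowed
(d) allowed
(e) forbidden (parity, ΔS, ΔJ fail)
(f) forbidden (ΔL, ΔJ fail)
Total allowed: 2 of 6.

2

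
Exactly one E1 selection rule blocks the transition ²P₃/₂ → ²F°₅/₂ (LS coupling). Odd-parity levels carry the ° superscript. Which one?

the ΔL = 0, ±1 rule

Reading off the term symbols: S 1/2→1/2, L 1→3, J 3/2→5/2, parity even→odd.
Parity must change: even → odd — ok.
ΔJ = 0, ±1 (not J=0↔0): J: 3/2 → 5/2, ΔJ = +1 — ok.
ΔS = 0: S: 1/2 → 1/2 — ok.
ΔL = 0, ±1 (not L=0↔0): L: 1 → 3, ΔL = +2 — fails.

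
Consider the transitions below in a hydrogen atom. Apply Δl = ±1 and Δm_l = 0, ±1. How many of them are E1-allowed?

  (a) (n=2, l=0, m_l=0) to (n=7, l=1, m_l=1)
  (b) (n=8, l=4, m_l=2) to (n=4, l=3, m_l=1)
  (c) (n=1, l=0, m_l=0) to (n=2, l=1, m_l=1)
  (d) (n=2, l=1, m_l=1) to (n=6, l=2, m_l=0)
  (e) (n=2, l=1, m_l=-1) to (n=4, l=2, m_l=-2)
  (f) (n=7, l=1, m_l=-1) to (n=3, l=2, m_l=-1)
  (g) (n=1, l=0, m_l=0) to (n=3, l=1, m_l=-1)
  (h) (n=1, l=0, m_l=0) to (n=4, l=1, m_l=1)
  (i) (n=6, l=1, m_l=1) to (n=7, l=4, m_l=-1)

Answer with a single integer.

8

(a) allowed
(b) allowed
(c) allowed
(d) allowed
(e) allowed
(f) allowed
(g) allowed
(h) allowed
(i) forbidden — Δl = +3 (E1 requires Δl = ±1); Δm_l = -2 (E1 requires Δm_l = 0, ±1)
Total allowed: 8 of 9.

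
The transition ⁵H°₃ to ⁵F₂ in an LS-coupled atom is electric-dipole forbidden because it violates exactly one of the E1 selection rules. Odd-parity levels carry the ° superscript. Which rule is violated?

Parity must change: odd → even — ok.
ΔS = 0: S: 2 → 2 — ok.
ΔL = 0, ±1 (not L=0↔0): L: 5 → 3, ΔL = -2 — fails.
ΔJ = 0, ±1 (not J=0↔0): J: 3 → 2, ΔJ = -1 — ok.

the ΔL = 0, ±1 rule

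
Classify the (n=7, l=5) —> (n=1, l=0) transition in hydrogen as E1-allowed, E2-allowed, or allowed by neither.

Δl = 0 − 5 = -5; l_i + l_f = 5.
E1 (Δl = ±1): not satisfied.
E2 (Δl = 0,±2, l_i+l_f ≥ 2): not satisfied.

neither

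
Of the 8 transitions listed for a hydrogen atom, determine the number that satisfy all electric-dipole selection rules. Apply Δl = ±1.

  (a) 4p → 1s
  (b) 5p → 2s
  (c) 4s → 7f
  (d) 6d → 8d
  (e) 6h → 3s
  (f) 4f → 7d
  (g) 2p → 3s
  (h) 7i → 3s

4

(a) allowed
(b) allowed
(c) forbidden — Δl = +3 (E1 requires Δl = ±1)
(d) forbidden — Δl = +0 (E1 requires Δl = ±1)
(e) forbidden — Δl = -5 (E1 requires Δl = ±1)
(f) allowed
(g) allowed
(h) forbidden — Δl = -6 (E1 requires Δl = ±1)
Total allowed: 4 of 8.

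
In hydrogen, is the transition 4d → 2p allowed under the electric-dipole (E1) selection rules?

allowed

Initial l = 2, final l = 1, so Δl = -1. E1 requires Δl = ±1: ✓.
All E1 selection rules are satisfied.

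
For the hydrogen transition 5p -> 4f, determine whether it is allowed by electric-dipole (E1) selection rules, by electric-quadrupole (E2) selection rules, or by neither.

Δl = 3 − 1 = +2; l_i + l_f = 4.
E1 (Δl = ±1): not satisfied.
E2 (Δl = 0,±2, l_i+l_f ≥ 2): satisfied.

E2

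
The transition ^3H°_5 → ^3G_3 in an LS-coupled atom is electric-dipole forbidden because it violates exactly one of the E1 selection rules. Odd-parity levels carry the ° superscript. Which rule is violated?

the ΔJ = 0, ±1 rule

Parity must change: odd → even — satisfied.
ΔL = 0, ±1 (not L=0↔0): L: 5 → 4, ΔL = -1 — satisfied.
ΔJ = 0, ±1 (not J=0↔0): J: 5 → 3, ΔJ = -2 — violated.
ΔS = 0: S: 1 → 1 — satisfied.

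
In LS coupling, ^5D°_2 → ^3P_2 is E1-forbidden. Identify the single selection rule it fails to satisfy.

Parity must change: odd → even — ok.
ΔS = 0: S: 2 → 1 — fails.
ΔL = 0, ±1 (not L=0↔0): L: 2 → 1, ΔL = -1 — ok.
ΔJ = 0, ±1 (not J=0↔0): J: 2 → 2, ΔJ = +0 — ok.

the ΔS = 0 rule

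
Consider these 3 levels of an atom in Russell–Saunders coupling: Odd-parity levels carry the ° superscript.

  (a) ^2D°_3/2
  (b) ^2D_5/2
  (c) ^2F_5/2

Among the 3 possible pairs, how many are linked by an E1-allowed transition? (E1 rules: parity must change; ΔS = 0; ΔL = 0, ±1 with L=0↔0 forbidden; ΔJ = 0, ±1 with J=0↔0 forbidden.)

(a)–(b): allowed.
(a)–(c): allowed.
(b)–(c): forbidden (parity).
Allowed pairs: 2 of 3.

2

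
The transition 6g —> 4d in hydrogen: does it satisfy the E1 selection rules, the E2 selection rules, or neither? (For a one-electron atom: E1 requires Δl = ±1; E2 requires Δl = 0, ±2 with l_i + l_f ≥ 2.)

E2

Δl = 2 − 4 = -2; l_i + l_f = 6.
E1 (Δl = ±1): not satisfied.
E2 (Δl = 0,±2, l_i+l_f ≥ 2): satisfied.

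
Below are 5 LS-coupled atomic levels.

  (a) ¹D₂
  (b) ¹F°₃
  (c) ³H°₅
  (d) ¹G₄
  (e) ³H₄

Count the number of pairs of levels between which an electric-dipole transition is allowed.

3

(a)–(b): allowed.
(a)–(c): forbidden (ΔS, ΔL, ΔJ).
(a)–(d): forbidden (parity, ΔL, ΔJ).
(a)–(e): forbidden (parity, ΔS, ΔL, ΔJ).
(b)–(c): forbidden (parity, ΔS, ΔL, ΔJ).
(b)–(d): allowed.
(b)–(e): forbidden (ΔS, ΔL).
(c)–(d): forbidden (ΔS).
(c)–(e): allowed.
(d)–(e): forbidden (parity, ΔS).
Allowed pairs: 3 of 10.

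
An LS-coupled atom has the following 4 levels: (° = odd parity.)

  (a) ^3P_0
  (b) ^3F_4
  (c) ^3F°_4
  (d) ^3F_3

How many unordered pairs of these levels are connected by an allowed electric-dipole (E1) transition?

2

(a)–(b): forbidden (parity, ΔL, ΔJ).
(a)–(c): forbidden (ΔL, ΔJ).
(a)–(d): forbidden (parity, ΔL, ΔJ).
(b)–(c): allowed.
(b)–(d): forbidden (parity).
(c)–(d): allowed.
Allowed pairs: 2 of 6.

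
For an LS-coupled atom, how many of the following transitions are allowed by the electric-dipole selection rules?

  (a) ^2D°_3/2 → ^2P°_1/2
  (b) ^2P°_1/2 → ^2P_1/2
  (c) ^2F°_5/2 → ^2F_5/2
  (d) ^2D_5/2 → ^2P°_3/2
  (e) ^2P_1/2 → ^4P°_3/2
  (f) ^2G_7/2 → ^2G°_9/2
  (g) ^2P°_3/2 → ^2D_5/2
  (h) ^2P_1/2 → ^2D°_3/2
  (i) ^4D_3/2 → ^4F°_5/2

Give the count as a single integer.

7

(a) forbidden (parity fails)
(b) allowed
(c) allowed
(d) allowed
(e) forbidden (ΔS fails)
(f) allowed
(g) allowed
(h) allowed
(i) allowed
Total allowed: 7 of 9.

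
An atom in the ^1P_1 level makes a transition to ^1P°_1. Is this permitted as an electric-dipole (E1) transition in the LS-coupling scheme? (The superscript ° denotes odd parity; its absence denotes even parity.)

Reading off the term symbols: S 0→0, L 1→1, J 1→1, parity even→odd.
Parity must change: even → odd — ok.
ΔS = 0: S: 0 → 0 — ok.
ΔL = 0, ±1 (not L=0↔0): L: 1 → 1, ΔL = +0 — ok.
ΔJ = 0, ±1 (not J=0↔0): J: 1 → 1, ΔJ = +0 — ok.
All four E1 rules are satisfied.

allowed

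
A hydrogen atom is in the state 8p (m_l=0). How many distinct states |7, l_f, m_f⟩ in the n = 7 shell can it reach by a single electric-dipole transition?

4

E1 requires Δl = ±1, so l_f ∈ {0, 2}; with 0 ≤ l_f ≤ n_f−1 = 6, the allowed l_f values are {0, 2}.
For l_f = 0: m_f ∈ {m_i−1, m_i, m_i+1} ∩ [−0, 0] = {0} → 1 state.
For l_f = 2: m_f ∈ {m_i−1, m_i, m_i+1} ∩ [−2, 2] = {-1, 0, 1} → 3 states.
Total: 4.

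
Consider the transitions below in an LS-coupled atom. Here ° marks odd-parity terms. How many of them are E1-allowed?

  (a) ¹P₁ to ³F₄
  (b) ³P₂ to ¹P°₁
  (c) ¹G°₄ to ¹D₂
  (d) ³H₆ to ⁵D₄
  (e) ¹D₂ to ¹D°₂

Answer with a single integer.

1

(a) forbidden (parity, ΔS, ΔL, ΔJ fail)
(b) forbidden (ΔS fails)
(c) forbidden (ΔL, ΔJ fail)
(d) forbidden (parity, ΔS, ΔL, ΔJ fail)
(e) allowed
Total allowed: 1 of 5.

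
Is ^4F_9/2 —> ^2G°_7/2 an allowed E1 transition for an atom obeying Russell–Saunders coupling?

forbidden

Initial level: S=3/2, L=3, J=9/2, parity even. Final level: S=1/2, L=4, J=7/2, parity odd.
Parity must change: even → odd — ✓.
ΔS = 0: S: 3/2 → 1/2 — ✗.
ΔL = 0, ±1 (not L=0↔0): L: 3 → 4, ΔL = +1 — ✓.
ΔJ = 0, ±1 (not J=0↔0): J: 9/2 → 7/2, ΔJ = -1 — ✓.
Rule(s) violated: ΔS.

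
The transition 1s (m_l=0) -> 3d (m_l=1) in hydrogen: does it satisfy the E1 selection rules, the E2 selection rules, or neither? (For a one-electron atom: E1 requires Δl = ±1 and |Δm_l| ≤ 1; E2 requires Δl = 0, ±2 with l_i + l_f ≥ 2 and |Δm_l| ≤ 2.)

E2

Δl = 2 − 0 = +2; l_i + l_f = 2.
Δm_l = +1.
E1 (Δl = ±1, |Δm_l| ≤ 1): not satisfied.
E2 (Δl = 0,±2, l_i+l_f ≥ 2, |Δm_l| ≤ 2): satisfied.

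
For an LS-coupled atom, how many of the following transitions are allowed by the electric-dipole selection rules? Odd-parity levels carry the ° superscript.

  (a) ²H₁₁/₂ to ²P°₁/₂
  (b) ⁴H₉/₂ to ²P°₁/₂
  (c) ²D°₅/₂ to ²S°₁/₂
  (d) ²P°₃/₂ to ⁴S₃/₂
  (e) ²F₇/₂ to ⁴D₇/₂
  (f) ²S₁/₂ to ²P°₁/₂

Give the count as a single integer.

(a) forbidden (ΔL, ΔJ fail)
(b) forbidden (ΔS, ΔL, ΔJ fail)
(c) forbidden (parity, ΔL, ΔJ fail)
(d) forbidden (ΔS fails)
(e) forbidden (parity, ΔS fail)
(f) allowed
Total allowed: 1 of 6.

1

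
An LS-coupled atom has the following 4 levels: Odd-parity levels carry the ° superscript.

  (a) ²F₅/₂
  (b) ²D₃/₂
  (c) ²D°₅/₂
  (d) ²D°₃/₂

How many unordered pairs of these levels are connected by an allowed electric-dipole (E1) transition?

(a)–(b): forbidden (parity).
(a)–(c): allowed.
(a)–(d): allowed.
(b)–(c): allowed.
(b)–(d): allowed.
(c)–(d): forbidden (parity).
Allowed pairs: 4 of 6.

4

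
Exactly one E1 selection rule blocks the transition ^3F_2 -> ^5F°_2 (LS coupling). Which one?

Initial level: S=1, L=3, J=2, parity even. Final level: S=2, L=3, J=2, parity odd.
Parity must change: even → odd — ok.
ΔJ = 0, ±1 (not J=0↔0): J: 2 → 2, ΔJ = +0 — ok.
ΔL = 0, ±1 (not L=0↔0): L: 3 → 3, ΔL = +0 — ok.
ΔS = 0: S: 1 → 2 — fails.

the ΔS = 0 rule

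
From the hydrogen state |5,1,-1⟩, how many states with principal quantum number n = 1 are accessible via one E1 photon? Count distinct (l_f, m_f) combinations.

E1 requires Δl = ±1, so l_f ∈ {0, 2}; with 0 ≤ l_f ≤ n_f−1 = 0, the allowed l_f values are {0}.
For l_f = 0: m_f ∈ {m_i−1, m_i, m_i+1} ∩ [−0, 0] = {0} → 1 state.
Total: 1.

1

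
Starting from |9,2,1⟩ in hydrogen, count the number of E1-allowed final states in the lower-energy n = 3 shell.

E1 requires Δl = ±1, so l_f ∈ {1, 3}; with 0 ≤ l_f ≤ n_f−1 = 2, the allowed l_f values are {1}.
For l_f = 1: m_f ∈ {m_i−1, m_i, m_i+1} ∩ [−1, 1] = {0, 1} → 2 states.
Total: 2.

2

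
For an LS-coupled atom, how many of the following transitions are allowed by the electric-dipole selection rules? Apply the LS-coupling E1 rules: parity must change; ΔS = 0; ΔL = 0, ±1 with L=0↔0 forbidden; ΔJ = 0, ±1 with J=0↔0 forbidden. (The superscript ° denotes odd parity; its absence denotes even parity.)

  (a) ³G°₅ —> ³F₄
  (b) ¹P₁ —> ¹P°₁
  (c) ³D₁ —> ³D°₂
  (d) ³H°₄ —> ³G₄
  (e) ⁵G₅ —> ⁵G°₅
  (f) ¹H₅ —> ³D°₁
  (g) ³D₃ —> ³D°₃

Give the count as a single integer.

(a) allowed
(b) allowed
(c) allowed
(d) allowed
(e) allowed
(f) forbidden (ΔS, ΔL, ΔJ fail)
(g) allowed
Total allowed: 6 of 7.

6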